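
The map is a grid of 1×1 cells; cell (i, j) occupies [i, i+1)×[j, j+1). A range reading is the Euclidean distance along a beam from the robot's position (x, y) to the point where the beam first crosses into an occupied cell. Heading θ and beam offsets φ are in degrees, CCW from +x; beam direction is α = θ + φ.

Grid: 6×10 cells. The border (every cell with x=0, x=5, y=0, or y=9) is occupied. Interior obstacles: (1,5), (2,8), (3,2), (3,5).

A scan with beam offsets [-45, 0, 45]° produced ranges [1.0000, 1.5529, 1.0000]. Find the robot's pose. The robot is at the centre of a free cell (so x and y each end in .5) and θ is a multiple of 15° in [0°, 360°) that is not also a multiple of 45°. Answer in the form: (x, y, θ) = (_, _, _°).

(x, y, θ) = (1.5, 7.5, 75°)

Enumerate (i+0.5, j+0.5, θ) over the 28 free cells and 16 admissible headings. For each, cast all 3 beams and compare to the given ranges.
  (3.5, 4.5, 195°): beam 1 = 1.7321 ≠ 1.0000 ✗
  (4.5, 7.5, 75°): beam 1 = 0.5774 ≠ 1.0000 ✗
  (4.5, 3.5, 300°): beam 1 = 2.5882 ≠ 1.0000 ✗
  …
  (1.5, 7.5, 75°): r_1=1.0000, r_2=1.5529, r_3=1.0000 — all match ✓
No second candidate reproduces the full scan.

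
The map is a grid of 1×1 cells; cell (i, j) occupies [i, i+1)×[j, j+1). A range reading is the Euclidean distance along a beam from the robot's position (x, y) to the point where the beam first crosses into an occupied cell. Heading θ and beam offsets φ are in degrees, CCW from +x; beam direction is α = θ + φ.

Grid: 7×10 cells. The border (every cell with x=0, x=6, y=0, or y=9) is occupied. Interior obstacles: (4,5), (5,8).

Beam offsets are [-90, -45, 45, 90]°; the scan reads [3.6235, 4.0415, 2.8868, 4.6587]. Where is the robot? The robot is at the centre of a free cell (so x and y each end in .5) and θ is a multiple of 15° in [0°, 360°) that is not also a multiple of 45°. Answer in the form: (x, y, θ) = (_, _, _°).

(x, y, θ) = (3.5, 5.5, 165°)

Enumerate (i+0.5, j+0.5, θ) over the 38 free cells and 16 admissible headings. For each, cast all 4 beams and compare to the given ranges.
  (5.5, 7.5, 15°): beam 1 = 1.9319 ≠ 3.6235 ✗
  (5.5, 5.5, 15°): beam 1 = 1.9319 ≠ 3.6235 ✗
  (1.5, 6.5, 60°): beam 1 = 2.8868 ≠ 3.6235 ✗
  (5.5, 2.5, 300°): beam 1 = 3.0000 ≠ 3.6235 ✗
  …
  (3.5, 5.5, 165°): r_1=3.6235, r_2=4.0415, r_3=2.8868, r_4=4.6587 — all match ✓
Unique over the lattice → pose = (3.5, 5.5, 165°).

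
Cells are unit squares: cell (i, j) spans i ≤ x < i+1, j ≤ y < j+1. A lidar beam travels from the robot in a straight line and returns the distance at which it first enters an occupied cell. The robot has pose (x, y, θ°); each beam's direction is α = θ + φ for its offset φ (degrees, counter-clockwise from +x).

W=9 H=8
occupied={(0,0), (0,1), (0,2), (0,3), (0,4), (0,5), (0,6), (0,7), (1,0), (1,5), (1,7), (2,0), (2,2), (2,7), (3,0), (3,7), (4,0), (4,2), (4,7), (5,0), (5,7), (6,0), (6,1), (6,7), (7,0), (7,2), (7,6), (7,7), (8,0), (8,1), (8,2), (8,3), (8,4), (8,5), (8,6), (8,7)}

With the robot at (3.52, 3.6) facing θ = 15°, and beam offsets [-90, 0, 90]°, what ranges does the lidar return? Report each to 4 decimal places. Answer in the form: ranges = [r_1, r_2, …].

beam 1: φ=-90°, α=285°
  d=(0.2588,-0.9659)  start (3,3)  tX=1.8546 tY=0.6212  stride 1/|dx|=3.8637 1/|dy|=1.0353
    cross y-line → (3,2), t=0.6212
    cross y-line → (3,1), t=1.6564
    cross x-line → (4,1), t=1.8546
    cross y-line → (4,0), t=2.6917 (wall)
  → r_1 = 2.6917
beam 2: φ=0°, α=15°
  d=(0.9659,0.2588)  start (3,3)  tX=0.4969 tY=1.5455  stride 1/|dx|=1.0353 1/|dy|=3.8637
    cross x-line → (4,3), t=0.4969
    cross x-line → (5,3), t=1.5322
    cross y-line → (5,4), t=1.5455
    cross x-line → (6,4), t=2.5675
    cross x-line → (7,4), t=3.6028
    cross x-line → (8,4), t=4.6380 (wall)
  → r_2 = 4.6380
beam 3: φ=90°, α=105°
  d=(-0.2588,0.9659)  start (3,3)  tX=2.0091 tY=0.4141  stride 1/|dx|=3.8637 1/|dy|=1.0353
    cross y-line → (3,4), t=0.4141
    cross y-line → (3,5), t=1.4494
    cross x-line → (2,5), t=2.0091
    cross y-line → (2,6), t=2.4847
    cross y-line → (2,7), t=3.5199 (wall)
  → r_3 = 3.5199

ranges = [2.6917, 4.6380, 3.5199]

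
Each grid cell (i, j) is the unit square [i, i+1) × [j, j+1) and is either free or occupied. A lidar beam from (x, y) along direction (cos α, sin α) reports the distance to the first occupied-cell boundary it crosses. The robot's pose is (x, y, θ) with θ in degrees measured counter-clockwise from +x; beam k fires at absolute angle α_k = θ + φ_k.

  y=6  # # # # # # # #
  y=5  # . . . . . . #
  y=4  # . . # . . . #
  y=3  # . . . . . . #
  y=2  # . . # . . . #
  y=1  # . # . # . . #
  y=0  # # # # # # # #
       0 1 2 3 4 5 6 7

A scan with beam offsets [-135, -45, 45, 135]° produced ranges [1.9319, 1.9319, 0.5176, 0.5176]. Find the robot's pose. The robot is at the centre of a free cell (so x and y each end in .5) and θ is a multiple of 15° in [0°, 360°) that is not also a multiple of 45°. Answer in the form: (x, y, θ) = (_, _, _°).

(x, y, θ) = (1.5, 5.5, 30°)

Enumerate (i+0.5, j+0.5, θ) over the 26 free cells and 16 admissible headings. For each, cast all 4 beams and compare to the given ranges.
  (3.5, 3.5, 120°): beam 1 = 3.6235 ≠ 1.9319 ✗
  (2.5, 4.5, 210°): beam 1 = 1.5529 ≠ 1.9319 ✗
  (3.5, 5.5, 195°): beam 1 = 0.5774 ≠ 1.9319 ✗
  (1.5, 1.5, 285°): beam 1 = 0.5774 ≠ 1.9319 ✗
  …
  (1.5, 5.5, 30°): r_1=1.9319, r_2=1.9319, r_3=0.5176, r_4=0.5176 — all match ✓
Unique over the lattice → pose = (1.5, 5.5, 30°).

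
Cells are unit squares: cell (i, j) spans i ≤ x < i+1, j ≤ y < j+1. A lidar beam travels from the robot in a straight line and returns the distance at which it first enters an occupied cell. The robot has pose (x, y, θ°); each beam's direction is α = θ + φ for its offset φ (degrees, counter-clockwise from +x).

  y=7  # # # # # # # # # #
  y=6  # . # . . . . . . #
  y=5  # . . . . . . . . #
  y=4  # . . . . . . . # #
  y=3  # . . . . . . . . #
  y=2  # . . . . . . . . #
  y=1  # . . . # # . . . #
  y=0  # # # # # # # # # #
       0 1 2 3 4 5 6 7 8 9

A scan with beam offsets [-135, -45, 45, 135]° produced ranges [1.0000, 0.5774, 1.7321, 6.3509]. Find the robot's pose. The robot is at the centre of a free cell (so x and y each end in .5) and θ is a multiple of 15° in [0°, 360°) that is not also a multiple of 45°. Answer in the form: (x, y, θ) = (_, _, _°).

Enumerate (i+0.5, j+0.5, θ) over the 44 free cells and 16 admissible headings. For each, cast all 4 beams and compare to the given ranges.
  (6.5, 2.5, 300°): beam 1 = 5.6940 ≠ 1.0000 ✗
  (4.5, 2.5, 300°): beam 1 = 3.6235 ≠ 1.0000 ✗
  (5.5, 4.5, 240°): beam 1 = 2.5882 ≠ 1.0000 ✗
  …
  (7.5, 1.5, 345°): r_1=1.0000, r_2=0.5774, r_3=1.7321, r_4=6.3509 — all match ✓
No second candidate reproduces the full scan.

(x, y, θ) = (7.5, 1.5, 345°)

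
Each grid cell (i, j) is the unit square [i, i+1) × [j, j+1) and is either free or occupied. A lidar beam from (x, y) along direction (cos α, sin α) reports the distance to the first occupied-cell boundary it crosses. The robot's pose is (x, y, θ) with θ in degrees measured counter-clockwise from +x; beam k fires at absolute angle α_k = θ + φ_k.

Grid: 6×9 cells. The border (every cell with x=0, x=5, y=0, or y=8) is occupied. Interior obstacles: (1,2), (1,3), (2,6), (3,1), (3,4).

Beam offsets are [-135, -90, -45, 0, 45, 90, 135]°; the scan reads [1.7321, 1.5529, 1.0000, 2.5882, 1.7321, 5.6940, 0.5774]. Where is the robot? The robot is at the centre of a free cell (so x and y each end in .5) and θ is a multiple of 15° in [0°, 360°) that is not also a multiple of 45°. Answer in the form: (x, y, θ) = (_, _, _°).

Candidates: 23 free-cell centres × 16 headings = 368 poses. Raycast each; keep the one whose scan matches to 4 dp.
  (1.5, 6.5, 240°): beam 1 = 1.5529 ≠ 1.7321 ✗
  (4.5, 1.5, 345°): beam 1 = 0.5774 ≠ 1.7321 ✗
  (2.5, 1.5, 75°): beam 1 = 0.5774 ≠ 1.7321 ✗
  (4.5, 4.5, 210°): beam 1 = 1.9319 ≠ 1.7321 ✗
  (2.5, 3.5, 195°): beam 1 = 1.0000 ≠ 1.7321 ✗
  …
  (2.5, 2.5, 15°): r_1=1.7321, r_2=1.5529, r_3=1.0000, r_4=2.5882, r_5=1.7321, r_6=5.6940, r_7=0.5774 — all match ✓
Only this pose fits every beam.

(x, y, θ) = (2.5, 2.5, 15°)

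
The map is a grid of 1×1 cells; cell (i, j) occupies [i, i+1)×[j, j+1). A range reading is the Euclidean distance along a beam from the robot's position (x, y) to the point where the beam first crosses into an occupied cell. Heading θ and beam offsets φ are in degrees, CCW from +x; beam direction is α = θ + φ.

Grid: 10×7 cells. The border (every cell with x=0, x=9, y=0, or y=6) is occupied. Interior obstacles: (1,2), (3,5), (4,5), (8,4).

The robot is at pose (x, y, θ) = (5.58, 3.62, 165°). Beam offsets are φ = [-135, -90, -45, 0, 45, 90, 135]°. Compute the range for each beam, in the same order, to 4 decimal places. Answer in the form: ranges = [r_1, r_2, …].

beam 1: φ=-135°, α=30°
  direction (0.8660, 0.5000); cell (5,3); t to first gridline: x 0.4850, y 0.7600 (then +1.1547 / +2.0000)
    (6,3) via x @ 0.4850
    (6,4) via y @ 0.7600
    (7,4) via x @ 1.6397
    (7,5) via y @ 2.7600
    (8,5) via x @ 2.7944
    (9,5) via x @ 3.9491  # hit
  → r_1 = 3.9491
beam 2: φ=-90°, α=75°
  direction (0.2588, 0.9659); cell (5,3); t to first gridline: x 1.6228, y 0.3934 (then +3.8637 / +1.0353)
    (5,4) via y @ 0.3934
    (5,5) via y @ 1.4287
    (6,5) via x @ 1.6228
    (6,6) via y @ 2.4640  # hit
  → r_2 = 2.4640
beam 3: φ=-45°, α=120°
  direction (-0.5000, 0.8660); cell (5,3); t to first gridline: x 1.1600, y 0.4388 (then +2.0000 / +1.1547)
    (5,4) via y @ 0.4388
    (4,4) via x @ 1.1600
    (4,5) via y @ 1.5935  # hit
  → r_3 = 1.5935
beam 4: φ=0°, α=165°
  direction (-0.9659, 0.2588); cell (5,3); t to first gridline: x 0.6005, y 1.4682 (then +1.0353 / +3.8637)
    (4,3) via x @ 0.6005
    (4,4) via y @ 1.4682
    (3,4) via x @ 1.6357
    (2,4) via x @ 2.6710
    (1,4) via x @ 3.7063
    (0,4) via x @ 4.7416  # hit
  → r_4 = 4.7416
beam 5: φ=45°, α=210°
  direction (-0.8660, -0.5000); cell (5,3); t to first gridline: x 0.6697, y 1.2400 (then +1.1547 / +2.0000)
    (4,3) via x @ 0.6697
    (4,2) via y @ 1.2400
    (3,2) via x @ 1.8244
    (2,2) via x @ 2.9791
    (2,1) via y @ 3.2400
    (1,1) via x @ 4.1338
    (1,0) via y @ 5.2400  # hit
  → r_5 = 5.2400
beam 6: φ=90°, α=255°
  direction (-0.2588, -0.9659); cell (5,3); t to first gridline: x 2.2409, y 0.6419 (then +3.8637 / +1.0353)
    (5,2) via y @ 0.6419
    (5,1) via y @ 1.6771
    (4,1) via x @ 2.2409
    (4,0) via y @ 2.7124  # hit
  → r_6 = 2.7124
beam 7: φ=135°, α=300°
  direction (0.5000, -0.8660); cell (5,3); t to first gridline: x 0.8400, y 0.7159 (then +2.0000 / +1.1547)
    (5,2) via y @ 0.7159
    (6,2) via x @ 0.8400
    (6,1) via y @ 1.8706
    (7,1) via x @ 2.8400
    (7,0) via y @ 3.0253  # hit
  → r_7 = 3.0253

ranges = [3.9491, 2.4640, 1.5935, 4.7416, 5.2400, 2.7124, 3.0253]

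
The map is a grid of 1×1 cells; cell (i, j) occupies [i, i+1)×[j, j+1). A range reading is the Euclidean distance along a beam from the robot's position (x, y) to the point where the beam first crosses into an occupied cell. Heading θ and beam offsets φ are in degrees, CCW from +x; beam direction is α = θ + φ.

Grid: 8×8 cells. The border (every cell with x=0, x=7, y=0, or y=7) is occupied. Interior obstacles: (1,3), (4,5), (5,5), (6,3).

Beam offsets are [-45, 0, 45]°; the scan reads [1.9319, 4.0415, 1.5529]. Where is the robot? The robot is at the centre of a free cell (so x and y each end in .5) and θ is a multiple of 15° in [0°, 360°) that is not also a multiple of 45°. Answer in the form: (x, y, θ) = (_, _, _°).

Candidates: 32 free-cell centres × 16 headings = 512 poses. Raycast each; keep the one whose scan matches to 4 dp.
  (3.5, 1.5, 345°): beam 1 = 0.5774 ≠ 1.9319 ✗
  (3.5, 2.5, 210°): beam 2 = 2.8868 ≠ 4.0415 ✗
  (3.5, 2.5, 60°): beam 1 = 2.5882 ≠ 1.9319 ✗
  …
  (3.5, 3.5, 120°): r_1=1.9319, r_2=4.0415, r_3=1.5529 — all match ✓
Only this pose fits every beam.

(x, y, θ) = (3.5, 3.5, 120°)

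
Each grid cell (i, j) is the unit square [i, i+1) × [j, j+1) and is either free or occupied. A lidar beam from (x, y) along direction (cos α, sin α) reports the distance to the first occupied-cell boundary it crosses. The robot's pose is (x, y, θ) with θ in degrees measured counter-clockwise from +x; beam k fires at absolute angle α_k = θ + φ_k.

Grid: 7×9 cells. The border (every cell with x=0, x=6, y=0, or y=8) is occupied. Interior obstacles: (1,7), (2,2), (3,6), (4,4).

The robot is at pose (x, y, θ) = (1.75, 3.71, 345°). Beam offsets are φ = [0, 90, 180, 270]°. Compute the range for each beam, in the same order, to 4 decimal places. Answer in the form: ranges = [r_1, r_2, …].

beam 1: φ=0°, α=345°
  cosα=0.9659 sinα=-0.2588 | (1,3) | tMaxX 0.2588 tMaxY 2.7432 | tΔX 1.0353 tΔY 3.8637
    t=0.2588 [x] (2,3)
    t=1.2941 [x] (3,3)
    t=2.3294 [x] (4,3)
    t=2.7432 [y] (4,2)
    t=3.3646 [x] (5,2)
    t=4.3999 [x] (6,2) — stop
  → r_1 = 4.3999
beam 2: φ=90°, α=75°
  cosα=0.2588 sinα=0.9659 | (1,3) | tMaxX 0.9659 tMaxY 0.3002 | tΔX 3.8637 tΔY 1.0353
    t=0.3002 [y] (1,4)
    t=0.9659 [x] (2,4)
    t=1.3355 [y] (2,5)
    t=2.3708 [y] (2,6)
    t=3.4061 [y] (2,7)
    t=4.4413 [y] (2,8) — stop
  → r_2 = 4.4413
beam 3: φ=180°, α=165°
  cosα=-0.9659 sinα=0.2588 | (1,3) | tMaxX 0.7765 tMaxY 1.1205 | tΔX 1.0353 tΔY 3.8637
    t=0.7765 [x] (0,3) — stop
  → r_3 = 0.7765
beam 4: φ=270°, α=255°
  cosα=-0.2588 sinα=-0.9659 | (1,3) | tMaxX 2.8978 tMaxY 0.7350 | tΔX 3.8637 tΔY 1.0353
    t=0.7350 [y] (1,2)
    t=1.7703 [y] (1,1)
    t=2.8056 [y] (1,0) — stop
  → r_4 = 2.8056

ranges = [4.3999, 4.4413, 0.7765, 2.8056]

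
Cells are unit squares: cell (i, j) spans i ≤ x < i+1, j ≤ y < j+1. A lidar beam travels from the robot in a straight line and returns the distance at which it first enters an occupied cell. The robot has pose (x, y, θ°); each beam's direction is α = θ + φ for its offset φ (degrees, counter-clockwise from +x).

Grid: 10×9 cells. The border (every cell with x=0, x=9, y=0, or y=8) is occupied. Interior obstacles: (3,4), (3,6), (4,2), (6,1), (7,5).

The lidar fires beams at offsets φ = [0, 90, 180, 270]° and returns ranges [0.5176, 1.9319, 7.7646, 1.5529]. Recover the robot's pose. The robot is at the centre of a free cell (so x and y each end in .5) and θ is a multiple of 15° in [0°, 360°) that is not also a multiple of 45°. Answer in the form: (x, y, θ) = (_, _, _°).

Enumerate (i+0.5, j+0.5, θ) over the 51 free cells and 16 admissible headings. For each, cast all 4 beams and compare to the given ranges.
  (1.5, 1.5, 330°): beam 1 = 1.0000 ≠ 0.5176 ✗
  (7.5, 1.5, 210°): beam 1 = 0.5774 ≠ 0.5176 ✗
  (3.5, 2.5, 75°): beam 1 = 1.5529 ≠ 0.5176 ✗
  (7.5, 6.5, 60°): beam 1 = 1.7321 ≠ 0.5176 ✗
  …
  (8.5, 2.5, 345°): r_1=0.5176, r_2=1.9319, r_3=7.7646, r_4=1.5529 — all match ✓
Only this pose fits every beam.

(x, y, θ) = (8.5, 2.5, 345°)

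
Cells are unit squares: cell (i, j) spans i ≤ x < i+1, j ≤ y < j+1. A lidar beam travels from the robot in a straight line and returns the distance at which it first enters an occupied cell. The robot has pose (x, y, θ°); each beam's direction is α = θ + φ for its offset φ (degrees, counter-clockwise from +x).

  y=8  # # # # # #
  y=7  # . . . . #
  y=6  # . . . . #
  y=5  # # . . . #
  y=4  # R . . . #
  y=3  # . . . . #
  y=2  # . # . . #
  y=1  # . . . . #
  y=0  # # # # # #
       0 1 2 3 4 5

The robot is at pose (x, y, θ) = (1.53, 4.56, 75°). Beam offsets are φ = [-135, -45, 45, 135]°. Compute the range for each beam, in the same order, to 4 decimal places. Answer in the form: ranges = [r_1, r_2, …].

ranges = [1.8013, 4.0068, 0.5081, 0.6120]

beam 1: φ=-135°, α=300°
  dir = (cos 300°, sin 300°) = (0.5000, -0.8660); from cell (1,4)
  next x-line at t=0.9400, next y-line at t=0.6466; Δt_x=2.0000, Δt_y=1.1547
    y: enter (1,3) at t=0.6466
    x: enter (2,3) at t=0.9400
    y: enter (2,2) at t=1.8013 ← occupied
  → r_1 = 1.8013
beam 2: φ=-45°, α=30°
  dir = (cos 30°, sin 30°) = (0.8660, 0.5000); from cell (1,4)
  next x-line at t=0.5427, next y-line at t=0.8800; Δt_x=1.1547, Δt_y=2.0000
    x: enter (2,4) at t=0.5427
    y: enter (2,5) at t=0.8800
    x: enter (3,5) at t=1.6974
    x: enter (4,5) at t=2.8521
    y: enter (4,6) at t=2.8800
    x: enter (5,6) at t=4.0068 ← occupied
  → r_2 = 4.0068
beam 3: φ=45°, α=120°
  dir = (cos 120°, sin 120°) = (-0.5000, 0.8660); from cell (1,4)
  next x-line at t=1.0600, next y-line at t=0.5081; Δt_x=2.0000, Δt_y=1.1547
    y: enter (1,5) at t=0.5081 ← occupied
  → r_3 = 0.5081
beam 4: φ=135°, α=210°
  dir = (cos 210°, sin 210°) = (-0.8660, -0.5000); from cell (1,4)
  next x-line at t=0.6120, next y-line at t=1.1200; Δt_x=1.1547, Δt_y=2.0000
    x: enter (0,4) at t=0.6120 ← occupied
  → r_4 = 0.6120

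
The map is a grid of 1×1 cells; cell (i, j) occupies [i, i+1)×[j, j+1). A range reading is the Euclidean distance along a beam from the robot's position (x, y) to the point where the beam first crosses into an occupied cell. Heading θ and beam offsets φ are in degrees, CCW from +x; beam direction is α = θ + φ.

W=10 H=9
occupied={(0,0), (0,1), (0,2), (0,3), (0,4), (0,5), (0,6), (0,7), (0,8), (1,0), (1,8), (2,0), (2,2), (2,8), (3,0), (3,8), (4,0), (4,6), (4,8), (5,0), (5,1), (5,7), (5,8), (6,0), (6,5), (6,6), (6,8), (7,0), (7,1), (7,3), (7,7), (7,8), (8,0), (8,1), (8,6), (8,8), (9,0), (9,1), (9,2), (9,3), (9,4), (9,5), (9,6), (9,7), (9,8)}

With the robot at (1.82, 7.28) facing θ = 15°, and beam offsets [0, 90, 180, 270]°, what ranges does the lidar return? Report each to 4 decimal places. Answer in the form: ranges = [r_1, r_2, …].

beam 1: φ=0°, α=15°
  cosα=0.9659 sinα=0.2588 | (1,7) | tMaxX 0.1863 tMaxY 2.7819 | tΔX 1.0353 tΔY 3.8637
    t=0.1863 [x] (2,7)
    t=1.2216 [x] (3,7)
    t=2.2569 [x] (4,7)
    t=2.7819 [y] (4,8) — stop
  → r_1 = 2.7819
beam 2: φ=90°, α=105°
  cosα=-0.2588 sinα=0.9659 | (1,7) | tMaxX 3.1682 tMaxY 0.7454 | tΔX 3.8637 tΔY 1.0353
    t=0.7454 [y] (1,8) — stop
  → r_2 = 0.7454
beam 3: φ=180°, α=195°
  cosα=-0.9659 sinα=-0.2588 | (1,7) | tMaxX 0.8489 tMaxY 1.0818 | tΔX 1.0353 tΔY 3.8637
    t=0.8489 [x] (0,7) — stop
  → r_3 = 0.8489
beam 4: φ=270°, α=285°
  cosα=0.2588 sinα=-0.9659 | (1,7) | tMaxX 0.6955 tMaxY 0.2899 | tΔX 3.8637 tΔY 1.0353
    t=0.2899 [y] (1,6)
    t=0.6955 [x] (2,6)
    t=1.3252 [y] (2,5)
    t=2.3604 [y] (2,4)
    t=3.3957 [y] (2,3)
    t=4.4310 [y] (2,2) — stop
  → r_4 = 4.4310

ranges = [2.7819, 0.7454, 0.8489, 4.4310]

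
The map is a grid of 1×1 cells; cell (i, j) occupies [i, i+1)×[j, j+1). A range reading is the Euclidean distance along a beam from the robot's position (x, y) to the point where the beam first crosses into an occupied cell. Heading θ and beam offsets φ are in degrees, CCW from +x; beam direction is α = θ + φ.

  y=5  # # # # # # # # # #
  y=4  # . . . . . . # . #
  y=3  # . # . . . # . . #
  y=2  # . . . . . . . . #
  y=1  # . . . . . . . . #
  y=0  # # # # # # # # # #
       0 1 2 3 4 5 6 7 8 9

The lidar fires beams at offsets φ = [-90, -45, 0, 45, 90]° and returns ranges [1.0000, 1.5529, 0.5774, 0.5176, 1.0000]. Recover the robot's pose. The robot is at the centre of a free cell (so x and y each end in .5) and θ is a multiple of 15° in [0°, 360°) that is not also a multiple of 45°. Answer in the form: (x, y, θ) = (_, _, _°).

(x, y, θ) = (5.5, 4.5, 60°)

Candidates: 29 free-cell centres × 16 headings = 464 poses. Raycast each; keep the one whose scan matches to 4 dp.
  (6.5, 1.5, 330°): beam 1 = 0.5774 ≠ 1.0000 ✗
  (8.5, 3.5, 300°): beam 1 = 5.0000 ≠ 1.0000 ✗
  (5.5, 2.5, 15°): beam 1 = 1.5529 ≠ 1.0000 ✗
  …
  (5.5, 4.5, 60°): r_1=1.0000, r_2=1.5529, r_3=0.5774, r_4=0.5176, r_5=1.0000 — all match ✓
No second candidate reproduces the full scan.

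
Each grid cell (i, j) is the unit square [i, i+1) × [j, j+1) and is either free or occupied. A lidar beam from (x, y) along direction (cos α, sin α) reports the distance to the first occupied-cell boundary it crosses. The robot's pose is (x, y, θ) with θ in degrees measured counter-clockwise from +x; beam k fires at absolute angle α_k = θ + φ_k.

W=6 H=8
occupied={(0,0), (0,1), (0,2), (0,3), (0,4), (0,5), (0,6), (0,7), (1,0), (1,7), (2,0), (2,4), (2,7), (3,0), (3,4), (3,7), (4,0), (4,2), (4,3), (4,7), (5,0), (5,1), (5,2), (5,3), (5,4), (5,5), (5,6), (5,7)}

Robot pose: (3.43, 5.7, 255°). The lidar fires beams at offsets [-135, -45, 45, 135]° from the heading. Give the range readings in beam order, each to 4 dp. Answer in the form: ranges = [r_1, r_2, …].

ranges = [1.5011, 1.4000, 0.8083, 1.8129]

beam 1: φ=-135°, α=120°
  cosα=-0.5000 sinα=0.8660 | (3,5) | tMaxX 0.8600 tMaxY 0.3464 | tΔX 2.0000 tΔY 1.1547
    t=0.3464 [y] (3,6)
    t=0.8600 [x] (2,6)
    t=1.5011 [y] (2,7) — stop
  → r_1 = 1.5011
beam 2: φ=-45°, α=210°
  cosα=-0.8660 sinα=-0.5000 | (3,5) | tMaxX 0.4965 tMaxY 1.4000 | tΔX 1.1547 tΔY 2.0000
    t=0.4965 [x] (2,5)
    t=1.4000 [y] (2,4) — stop
  → r_2 = 1.4000
beam 3: φ=45°, α=300°
  cosα=0.5000 sinα=-0.8660 | (3,5) | tMaxX 1.1400 tMaxY 0.8083 | tΔX 2.0000 tΔY 1.1547
    t=0.8083 [y] (3,4) — stop
  → r_3 = 0.8083
beam 4: φ=135°, α=30°
  cosα=0.8660 sinα=0.5000 | (3,5) | tMaxX 0.6582 tMaxY 0.6000 | tΔX 1.1547 tΔY 2.0000
    t=0.6000 [y] (3,6)
    t=0.6582 [x] (4,6)
    t=1.8129 [x] (5,6) — stop
  → r_4 = 1.8129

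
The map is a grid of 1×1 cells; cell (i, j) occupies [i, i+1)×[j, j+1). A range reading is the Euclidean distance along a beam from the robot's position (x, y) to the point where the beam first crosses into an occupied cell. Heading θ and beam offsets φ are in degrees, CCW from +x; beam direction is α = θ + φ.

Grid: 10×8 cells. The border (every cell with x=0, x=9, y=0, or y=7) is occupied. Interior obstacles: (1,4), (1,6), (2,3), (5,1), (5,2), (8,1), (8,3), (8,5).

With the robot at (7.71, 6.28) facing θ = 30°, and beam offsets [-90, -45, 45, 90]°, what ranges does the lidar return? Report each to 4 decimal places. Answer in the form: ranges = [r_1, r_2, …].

ranges = [0.5800, 1.0818, 0.7454, 0.8314]

beam 1: φ=-90°, α=300°
  dir = (cos 300°, sin 300°) = (0.5000, -0.8660); from cell (7,6)
  next x-line at t=0.5800, next y-line at t=0.3233; Δt_x=2.0000, Δt_y=1.1547
    y: enter (7,5) at t=0.3233
    x: enter (8,5) at t=0.5800 ← occupied
  → r_1 = 0.5800
beam 2: φ=-45°, α=345°
  dir = (cos 345°, sin 345°) = (0.9659, -0.2588); from cell (7,6)
  next x-line at t=0.3002, next y-line at t=1.0818; Δt_x=1.0353, Δt_y=3.8637
    x: enter (8,6) at t=0.3002
    y: enter (8,5) at t=1.0818 ← occupied
  → r_2 = 1.0818
beam 3: φ=45°, α=75°
  dir = (cos 75°, sin 75°) = (0.2588, 0.9659); from cell (7,6)
  next x-line at t=1.1205, next y-line at t=0.7454; Δt_x=3.8637, Δt_y=1.0353
    y: enter (7,7) at t=0.7454 ← occupied
  → r_3 = 0.7454
beam 4: φ=90°, α=120°
  dir = (cos 120°, sin 120°) = (-0.5000, 0.8660); from cell (7,6)
  next x-line at t=1.4200, next y-line at t=0.8314; Δt_x=2.0000, Δt_y=1.1547
    y: enter (7,7) at t=0.8314 ← occupied
  → r_4 = 0.8314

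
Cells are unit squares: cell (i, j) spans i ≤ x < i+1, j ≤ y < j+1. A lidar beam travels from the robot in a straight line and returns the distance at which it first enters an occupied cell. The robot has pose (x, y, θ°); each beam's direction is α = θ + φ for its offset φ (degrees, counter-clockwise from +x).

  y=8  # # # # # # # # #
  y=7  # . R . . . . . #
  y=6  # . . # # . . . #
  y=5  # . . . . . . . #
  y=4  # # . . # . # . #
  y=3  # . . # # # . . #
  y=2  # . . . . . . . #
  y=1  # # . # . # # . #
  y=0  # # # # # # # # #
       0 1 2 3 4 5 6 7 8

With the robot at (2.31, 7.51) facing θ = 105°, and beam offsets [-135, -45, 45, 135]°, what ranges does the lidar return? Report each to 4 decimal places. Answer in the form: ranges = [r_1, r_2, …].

ranges = [1.0200, 0.5658, 0.9800, 2.6200]

beam 1: φ=-135°, α=330°
  d=(0.8660,-0.5000)  start (2,7)  tX=0.7967 tY=1.0200  stride 1/|dx|=1.1547 1/|dy|=2.0000
    cross x-line → (3,7), t=0.7967
    cross y-line → (3,6), t=1.0200 (wall)
  → r_1 = 1.0200
beam 2: φ=-45°, α=60°
  d=(0.5000,0.8660)  start (2,7)  tX=1.3800 tY=0.5658  stride 1/|dx|=2.0000 1/|dy|=1.1547
    cross y-line → (2,8), t=0.5658 (wall)
  → r_2 = 0.5658
beam 3: φ=45°, α=150°
  d=(-0.8660,0.5000)  start (2,7)  tX=0.3580 tY=0.9800  stride 1/|dx|=1.1547 1/|dy|=2.0000
    cross x-line → (1,7), t=0.3580
    cross y-line → (1,8), t=0.9800 (wall)
  → r_3 = 0.9800
beam 4: φ=135°, α=240°
  d=(-0.5000,-0.8660)  start (2,7)  tX=0.6200 tY=0.5889  stride 1/|dx|=2.0000 1/|dy|=1.1547
    cross y-line → (2,6), t=0.5889
    cross x-line → (1,6), t=0.6200
    cross y-line → (1,5), t=1.7436
    cross x-line → (0,5), t=2.6200 (wall)
  → r_4 = 2.6200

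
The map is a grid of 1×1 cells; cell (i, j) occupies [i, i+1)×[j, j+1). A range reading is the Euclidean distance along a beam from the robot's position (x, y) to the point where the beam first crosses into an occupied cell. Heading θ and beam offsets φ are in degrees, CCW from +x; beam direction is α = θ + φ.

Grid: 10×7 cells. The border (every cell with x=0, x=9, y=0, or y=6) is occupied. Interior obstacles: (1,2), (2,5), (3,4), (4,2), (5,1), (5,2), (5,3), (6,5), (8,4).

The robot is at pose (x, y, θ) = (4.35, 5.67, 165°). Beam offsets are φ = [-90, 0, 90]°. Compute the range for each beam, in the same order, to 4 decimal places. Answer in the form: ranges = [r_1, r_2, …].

beam 1: φ=-90°, α=75°
  cosα=0.2588 sinα=0.9659 | (4,5) | tMaxX 2.5114 tMaxY 0.3416 | tΔX 3.8637 tΔY 1.0353
    t=0.3416 [y] (4,6) — stop
  → r_1 = 0.3416
beam 2: φ=0°, α=165°
  cosα=-0.9659 sinα=0.2588 | (4,5) | tMaxX 0.3623 tMaxY 1.2750 | tΔX 1.0353 tΔY 3.8637
    t=0.3623 [x] (3,5)
    t=1.2750 [y] (3,6) — stop
  → r_2 = 1.2750
beam 3: φ=90°, α=255°
  cosα=-0.2588 sinα=-0.9659 | (4,5) | tMaxX 1.3523 tMaxY 0.6936 | tΔX 3.8637 tΔY 1.0353
    t=0.6936 [y] (4,4)
    t=1.3523 [x] (3,4) — stop
  → r_3 = 1.3523

ranges = [0.3416, 1.2750, 1.3523]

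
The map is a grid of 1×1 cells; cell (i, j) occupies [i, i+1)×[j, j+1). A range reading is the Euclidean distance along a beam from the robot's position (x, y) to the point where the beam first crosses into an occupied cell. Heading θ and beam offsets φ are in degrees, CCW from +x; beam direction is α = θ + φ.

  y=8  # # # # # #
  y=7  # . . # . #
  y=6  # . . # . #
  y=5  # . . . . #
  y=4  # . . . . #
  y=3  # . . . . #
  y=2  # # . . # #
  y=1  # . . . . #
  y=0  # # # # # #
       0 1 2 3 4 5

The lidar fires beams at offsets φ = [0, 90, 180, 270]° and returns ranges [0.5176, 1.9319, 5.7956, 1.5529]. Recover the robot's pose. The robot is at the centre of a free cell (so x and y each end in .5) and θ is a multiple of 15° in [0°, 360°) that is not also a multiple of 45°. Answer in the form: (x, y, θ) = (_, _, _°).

(x, y, θ) = (2.5, 1.5, 285°)

The pose lattice has 24·16 = 384 candidates. Test each by forward raycasting.
  (1.5, 4.5, 330°): beam 1 = 3.0000 ≠ 0.5176 ✗
  (4.5, 4.5, 300°): beam 1 = 1.0000 ≠ 0.5176 ✗
  (1.5, 7.5, 255°): beam 1 = 1.9319 ≠ 0.5176 ✗
  …
  (2.5, 1.5, 285°): r_1=0.5176, r_2=1.9319, r_3=5.7956, r_4=1.5529 — all match ✓
No second candidate reproduces the full scan.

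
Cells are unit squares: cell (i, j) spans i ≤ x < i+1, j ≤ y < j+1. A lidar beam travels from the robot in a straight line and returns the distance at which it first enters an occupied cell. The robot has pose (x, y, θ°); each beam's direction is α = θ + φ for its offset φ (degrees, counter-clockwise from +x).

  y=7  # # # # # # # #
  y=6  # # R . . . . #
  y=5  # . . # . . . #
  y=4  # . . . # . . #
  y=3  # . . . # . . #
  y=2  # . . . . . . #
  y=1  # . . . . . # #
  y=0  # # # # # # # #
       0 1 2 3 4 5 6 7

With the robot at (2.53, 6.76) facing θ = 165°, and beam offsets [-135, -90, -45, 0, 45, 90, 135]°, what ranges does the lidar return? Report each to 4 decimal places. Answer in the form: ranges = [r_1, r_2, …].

beam 1: φ=-135°, α=30°
  cosα=0.8660 sinα=0.5000 | (2,6) | tMaxX 0.5427 tMaxY 0.4800 | tΔX 1.1547 tΔY 2.0000
    t=0.4800 [y] (2,7) — stop
  → r_1 = 0.4800
beam 2: φ=-90°, α=75°
  cosα=0.2588 sinα=0.9659 | (2,6) | tMaxX 1.8159 tMaxY 0.2485 | tΔX 3.8637 tΔY 1.0353
    t=0.2485 [y] (2,7) — stop
  → r_2 = 0.2485
beam 3: φ=-45°, α=120°
  cosα=-0.5000 sinα=0.8660 | (2,6) | tMaxX 1.0600 tMaxY 0.2771 | tΔX 2.0000 tΔY 1.1547
    t=0.2771 [y] (2,7) — stop
  → r_3 = 0.2771
beam 4: φ=0°, α=165°
  cosα=-0.9659 sinα=0.2588 | (2,6) | tMaxX 0.5487 tMaxY 0.9273 | tΔX 1.0353 tΔY 3.8637
    t=0.5487 [x] (1,6) — stop
  → r_4 = 0.5487
beam 5: φ=45°, α=210°
  cosα=-0.8660 sinα=-0.5000 | (2,6) | tMaxX 0.6120 tMaxY 1.5200 | tΔX 1.1547 tΔY 2.0000
    t=0.6120 [x] (1,6) — stop
  → r_5 = 0.6120
beam 6: φ=90°, α=255°
  cosα=-0.2588 sinα=-0.9659 | (2,6) | tMaxX 2.0478 tMaxY 0.7868 | tΔX 3.8637 tΔY 1.0353
    t=0.7868 [y] (2,5)
    t=1.8221 [y] (2,4)
    t=2.0478 [x] (1,4)
    t=2.8574 [y] (1,3)
    t=3.8926 [y] (1,2)
    t=4.9279 [y] (1,1)
    t=5.9115 [x] (0,1) — stop
  → r_6 = 5.9115
beam 7: φ=135°, α=300°
  cosα=0.5000 sinα=-0.8660 | (2,6) | tMaxX 0.9400 tMaxY 0.8776 | tΔX 2.0000 tΔY 1.1547
    t=0.8776 [y] (2,5)
    t=0.9400 [x] (3,5) — stop
  → r_7 = 0.9400

ranges = [0.4800, 0.2485, 0.2771, 0.5487, 0.6120, 5.9115, 0.9400]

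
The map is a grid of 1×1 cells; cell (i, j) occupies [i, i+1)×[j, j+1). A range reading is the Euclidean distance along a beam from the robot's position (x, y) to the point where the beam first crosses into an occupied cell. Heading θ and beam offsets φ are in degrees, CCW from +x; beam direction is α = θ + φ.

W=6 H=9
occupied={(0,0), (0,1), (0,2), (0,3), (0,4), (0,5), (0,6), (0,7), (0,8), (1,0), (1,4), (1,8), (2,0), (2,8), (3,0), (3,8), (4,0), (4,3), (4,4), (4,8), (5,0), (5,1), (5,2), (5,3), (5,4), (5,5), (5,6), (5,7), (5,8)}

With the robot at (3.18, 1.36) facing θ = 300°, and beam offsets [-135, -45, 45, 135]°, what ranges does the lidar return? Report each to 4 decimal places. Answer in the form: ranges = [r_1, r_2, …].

ranges = [2.2569, 0.3727, 1.3909, 3.1682]

beam 1: φ=-135°, α=165°
  cosα=-0.9659 sinα=0.2588 | (3,1) | tMaxX 0.1863 tMaxY 2.4728 | tΔX 1.0353 tΔY 3.8637
    t=0.1863 [x] (2,1)
    t=1.2216 [x] (1,1)
    t=2.2569 [x] (0,1) — stop
  → r_1 = 2.2569
beam 2: φ=-45°, α=255°
  cosα=-0.2588 sinα=-0.9659 | (3,1) | tMaxX 0.6955 tMaxY 0.3727 | tΔX 3.8637 tΔY 1.0353
    t=0.3727 [y] (3,0) — stop
  → r_2 = 0.3727
beam 3: φ=45°, α=345°
  cosα=0.9659 sinα=-0.2588 | (3,1) | tMaxX 0.8489 tMaxY 1.3909 | tΔX 1.0353 tΔY 3.8637
    t=0.8489 [x] (4,1)
    t=1.3909 [y] (4,0) — stop
  → r_3 = 1.3909
beam 4: φ=135°, α=75°
  cosα=0.2588 sinα=0.9659 | (3,1) | tMaxX 3.1682 tMaxY 0.6626 | tΔX 3.8637 tΔY 1.0353
    t=0.6626 [y] (3,2)
    t=1.6979 [y] (3,3)
    t=2.7331 [y] (3,4)
    t=3.1682 [x] (4,4) — stop
  → r_4 = 3.1682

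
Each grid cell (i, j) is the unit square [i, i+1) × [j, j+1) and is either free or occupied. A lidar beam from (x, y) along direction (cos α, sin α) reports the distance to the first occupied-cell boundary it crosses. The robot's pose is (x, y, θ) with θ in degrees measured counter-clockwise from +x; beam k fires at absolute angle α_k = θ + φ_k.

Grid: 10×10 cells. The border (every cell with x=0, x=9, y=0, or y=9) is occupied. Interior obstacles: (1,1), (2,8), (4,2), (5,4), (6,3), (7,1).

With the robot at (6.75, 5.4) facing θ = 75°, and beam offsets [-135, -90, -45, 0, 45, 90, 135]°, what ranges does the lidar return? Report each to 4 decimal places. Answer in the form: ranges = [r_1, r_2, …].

ranges = [4.5000, 2.3294, 2.5981, 3.7270, 4.1569, 5.9528, 0.8660]

beam 1: φ=-135°, α=300°
  dir = (cos 300°, sin 300°) = (0.5000, -0.8660); from cell (6,5)
  next x-line at t=0.5000, next y-line at t=0.4619; Δt_x=2.0000, Δt_y=1.1547
    y: enter (6,4) at t=0.4619
    x: enter (7,4) at t=0.5000
    y: enter (7,3) at t=1.6166
    x: enter (8,3) at t=2.5000
    y: enter (8,2) at t=2.7713
    y: enter (8,1) at t=3.9260
    x: enter (9,1) at t=4.5000 ← occupied
  → r_1 = 4.5000
beam 2: φ=-90°, α=345°
  dir = (cos 345°, sin 345°) = (0.9659, -0.2588); from cell (6,5)
  next x-line at t=0.2588, next y-line at t=1.5455; Δt_x=1.0353, Δt_y=3.8637
    x: enter (7,5) at t=0.2588
    x: enter (8,5) at t=1.2941
    y: enter (8,4) at t=1.5455
    x: enter (9,4) at t=2.3294 ← occupied
  → r_2 = 2.3294
beam 3: φ=-45°, α=30°
  dir = (cos 30°, sin 30°) = (0.8660, 0.5000); from cell (6,5)
  next x-line at t=0.2887, next y-line at t=1.2000; Δt_x=1.1547, Δt_y=2.0000
    x: enter (7,5) at t=0.2887
    y: enter (7,6) at t=1.2000
    x: enter (8,6) at t=1.4434
    x: enter (9,6) at t=2.5981 ← occupied
  → r_3 = 2.5981
beam 4: φ=0°, α=75°
  dir = (cos 75°, sin 75°) = (0.2588, 0.9659); from cell (6,5)
  next x-line at t=0.9659, next y-line at t=0.6212; Δt_x=3.8637, Δt_y=1.0353
    y: enter (6,6) at t=0.6212
    x: enter (7,6) at t=0.9659
    y: enter (7,7) at t=1.6564
    y: enter (7,8) at t=2.6917
    y: enter (7,9) at t=3.7270 ← occupied
  → r_4 = 3.7270
beam 5: φ=45°, α=120°
  dir = (cos 120°, sin 120°) = (-0.5000, 0.8660); from cell (6,5)
  next x-line at t=1.5000, next y-line at t=0.6928; Δt_x=2.0000, Δt_y=1.1547
    y: enter (6,6) at t=0.6928
    x: enter (5,6) at t=1.5000
    y: enter (5,7) at t=1.8475
    y: enter (5,8) at t=3.0022
    x: enter (4,8) at t=3.5000
    y: enter (4,9) at t=4.1569 ← occupied
  → r_5 = 4.1569
beam 6: φ=90°, α=165°
  dir = (cos 165°, sin 165°) = (-0.9659, 0.2588); from cell (6,5)
  next x-line at t=0.7765, next y-line at t=2.3182; Δt_x=1.0353, Δt_y=3.8637
    x: enter (5,5) at t=0.7765
    x: enter (4,5) at t=1.8117
    y: enter (4,6) at t=2.3182
    x: enter (3,6) at t=2.8470
    x: enter (2,6) at t=3.8823
    x: enter (1,6) at t=4.9176
    x: enter (0,6) at t=5.9528 ← occupied
  → r_6 = 5.9528
beam 7: φ=135°, α=210°
  dir = (cos 210°, sin 210°) = (-0.8660, -0.5000); from cell (6,5)
  next x-line at t=0.8660, next y-line at t=0.8000; Δt_x=1.1547, Δt_y=2.0000
    y: enter (6,4) at t=0.8000
    x: enter (5,4) at t=0.8660 ← occupied
  → r_7 = 0.8660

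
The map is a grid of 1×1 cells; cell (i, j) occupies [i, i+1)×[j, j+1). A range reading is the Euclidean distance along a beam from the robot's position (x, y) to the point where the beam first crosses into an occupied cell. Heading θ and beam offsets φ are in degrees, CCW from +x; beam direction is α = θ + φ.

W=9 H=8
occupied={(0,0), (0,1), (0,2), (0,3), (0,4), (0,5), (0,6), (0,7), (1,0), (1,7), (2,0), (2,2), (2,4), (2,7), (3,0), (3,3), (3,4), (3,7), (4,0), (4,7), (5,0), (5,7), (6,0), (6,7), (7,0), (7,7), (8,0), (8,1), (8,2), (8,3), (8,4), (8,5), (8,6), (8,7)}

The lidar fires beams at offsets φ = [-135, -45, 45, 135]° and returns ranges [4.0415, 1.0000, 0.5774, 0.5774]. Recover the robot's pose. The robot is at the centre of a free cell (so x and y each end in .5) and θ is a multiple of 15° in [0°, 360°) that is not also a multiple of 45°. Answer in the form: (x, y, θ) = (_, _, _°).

(x, y, θ) = (7.5, 6.5, 345°)

The pose lattice has 38·16 = 608 candidates. Test each by forward raycasting.
  (7.5, 6.5, 300°): beam 1 = 1.9319 ≠ 4.0415 ✗
  (3.5, 6.5, 105°): beam 1 = 5.1962 ≠ 4.0415 ✗
  (4.5, 4.5, 60°): beam 1 = 3.6235 ≠ 4.0415 ✗
  (4.5, 3.5, 345°): beam 1 = 0.5774 ≠ 4.0415 ✗
  (4.5, 6.5, 150°): beam 1 = 1.9319 ≠ 4.0415 ✗
  …
  (7.5, 6.5, 345°): r_1=4.0415, r_2=1.0000, r_3=0.5774, r_4=0.5774 — all match ✓
Only this pose fits every beam.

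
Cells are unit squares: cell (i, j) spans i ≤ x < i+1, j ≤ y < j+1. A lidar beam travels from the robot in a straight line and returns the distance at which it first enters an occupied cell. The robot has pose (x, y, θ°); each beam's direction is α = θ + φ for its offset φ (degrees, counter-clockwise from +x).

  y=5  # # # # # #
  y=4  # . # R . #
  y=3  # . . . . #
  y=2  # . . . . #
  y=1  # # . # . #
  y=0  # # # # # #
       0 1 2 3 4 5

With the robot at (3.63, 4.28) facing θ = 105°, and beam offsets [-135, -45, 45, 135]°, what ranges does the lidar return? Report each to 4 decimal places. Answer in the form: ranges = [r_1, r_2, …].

ranges = [1.5819, 0.8314, 0.7275, 3.2600]

beam 1: φ=-135°, α=330°
  d=(0.8660,-0.5000)  start (3,4)  tX=0.4272 tY=0.5600  stride 1/|dx|=1.1547 1/|dy|=2.0000
    cross x-line → (4,4), t=0.4272
    cross y-line → (4,3), t=0.5600
    cross x-line → (5,3), t=1.5819 (wall)
  → r_1 = 1.5819
beam 2: φ=-45°, α=60°
  d=(0.5000,0.8660)  start (3,4)  tX=0.7400 tY=0.8314  stride 1/|dx|=2.0000 1/|dy|=1.1547
    cross x-line → (4,4), t=0.7400
    cross y-line → (4,5), t=0.8314 (wall)
  → r_2 = 0.8314
beam 3: φ=45°, α=150°
  d=(-0.8660,0.5000)  start (3,4)  tX=0.7275 tY=1.4400  stride 1/|dx|=1.1547 1/|dy|=2.0000
    cross x-line → (2,4), t=0.7275 (wall)
  → r_3 = 0.7275
beam 4: φ=135°, α=240°
  d=(-0.5000,-0.8660)  start (3,4)  tX=1.2600 tY=0.3233  stride 1/|dx|=2.0000 1/|dy|=1.1547
    cross y-line → (3,3), t=0.3233
    cross x-line → (2,3), t=1.2600
    cross y-line → (2,2), t=1.4780
    cross y-line → (2,1), t=2.6327
    cross x-line → (1,1), t=3.2600 (wall)
  → r_4 = 3.2600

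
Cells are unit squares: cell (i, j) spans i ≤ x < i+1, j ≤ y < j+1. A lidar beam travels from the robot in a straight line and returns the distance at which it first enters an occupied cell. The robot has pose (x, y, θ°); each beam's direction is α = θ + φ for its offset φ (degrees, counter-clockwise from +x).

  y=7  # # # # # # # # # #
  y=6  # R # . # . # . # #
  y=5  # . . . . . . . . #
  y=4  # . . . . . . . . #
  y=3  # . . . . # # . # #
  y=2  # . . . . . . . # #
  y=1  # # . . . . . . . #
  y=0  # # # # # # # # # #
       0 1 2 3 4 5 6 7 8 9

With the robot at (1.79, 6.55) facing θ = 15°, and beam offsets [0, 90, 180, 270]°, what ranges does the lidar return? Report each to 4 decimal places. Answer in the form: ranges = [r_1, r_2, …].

beam 1: φ=0°, α=15°
  direction (0.9659, 0.2588); cell (1,6); t to first gridline: x 0.2174, y 1.7387 (then +1.0353 / +3.8637)
    (2,6) via x @ 0.2174  # hit
  → r_1 = 0.2174
beam 2: φ=90°, α=105°
  direction (-0.2588, 0.9659); cell (1,6); t to first gridline: x 3.0523, y 0.4659 (then +3.8637 / +1.0353)
    (1,7) via y @ 0.4659  # hit
  → r_2 = 0.4659
beam 3: φ=180°, α=195°
  direction (-0.9659, -0.2588); cell (1,6); t to first gridline: x 0.8179, y 2.1250 (then +1.0353 / +3.8637)
    (0,6) via x @ 0.8179  # hit
  → r_3 = 0.8179
beam 4: φ=270°, α=285°
  direction (0.2588, -0.9659); cell (1,6); t to first gridline: x 0.8114, y 0.5694 (then +3.8637 / +1.0353)
    (1,5) via y @ 0.5694
    (2,5) via x @ 0.8114
    (2,4) via y @ 1.6047
    (2,3) via y @ 2.6400
    (2,2) via y @ 3.6752
    (3,2) via x @ 4.6751
    (3,1) via y @ 4.7105
    (3,0) via y @ 5.7458  # hit
  → r_4 = 5.7458

ranges = [0.2174, 0.4659, 0.8179, 5.7458]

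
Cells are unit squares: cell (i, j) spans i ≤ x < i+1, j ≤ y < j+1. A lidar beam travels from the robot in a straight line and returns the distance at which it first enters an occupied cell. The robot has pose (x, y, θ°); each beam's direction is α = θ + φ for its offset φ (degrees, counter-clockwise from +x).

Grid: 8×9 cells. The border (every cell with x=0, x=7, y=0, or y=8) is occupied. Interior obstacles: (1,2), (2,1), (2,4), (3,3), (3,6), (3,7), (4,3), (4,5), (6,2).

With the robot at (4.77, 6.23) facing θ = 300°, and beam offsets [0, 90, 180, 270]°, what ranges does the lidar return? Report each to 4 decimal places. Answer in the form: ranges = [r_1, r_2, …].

ranges = [0.2656, 2.5750, 1.5400, 0.4600]

beam 1: φ=0°, α=300°
  cosα=0.5000 sinα=-0.8660 | (4,6) | tMaxX 0.4600 tMaxY 0.2656 | tΔX 2.0000 tΔY 1.1547
    t=0.2656 [y] (4,5) — stop
  → r_1 = 0.2656
beam 2: φ=90°, α=30°
  cosα=0.8660 sinα=0.5000 | (4,6) | tMaxX 0.2656 tMaxY 1.5400 | tΔX 1.1547 tΔY 2.0000
    t=0.2656 [x] (5,6)
    t=1.4203 [x] (6,6)
    t=1.5400 [y] (6,7)
    t=2.5750 [x] (7,7) — stop
  → r_2 = 2.5750
beam 3: φ=180°, α=120°
  cosα=-0.5000 sinα=0.8660 | (4,6) | tMaxX 1.5400 tMaxY 0.8891 | tΔX 2.0000 tΔY 1.1547
    t=0.8891 [y] (4,7)
    t=1.5400 [x] (3,7) — stop
  → r_3 = 1.5400
beam 4: φ=270°, α=210°
  cosα=-0.8660 sinα=-0.5000 | (4,6) | tMaxX 0.8891 tMaxY 0.4600 | tΔX 1.1547 tΔY 2.0000
    t=0.4600 [y] (4,5) — stop
  → r_4 = 0.4600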